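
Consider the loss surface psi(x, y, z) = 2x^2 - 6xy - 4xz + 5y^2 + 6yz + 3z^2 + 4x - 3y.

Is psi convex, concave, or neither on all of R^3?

psi is quadratic, so its Hessian is the constant matrix H = [[4, -6, -4], [-6, 10, 6], [-4, 6, 6]].
Leading principal minors: 4, 4, 8.
All positive ⇒ H ≻ 0 ⇒ convex.

convex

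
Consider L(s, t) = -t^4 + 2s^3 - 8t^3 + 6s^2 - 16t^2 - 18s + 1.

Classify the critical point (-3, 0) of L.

The mixed partial ∂²L/∂s∂t is 0, so the Hessian at any point is diag(L_ss, L_tt) = diag(12(s + 1), -4(3t^2 + 12t + 8)).
At (-3, 0): H = diag(-24, -32).
Both eigenvalues are negative, so H is negative definite: a local maximum.

local maximum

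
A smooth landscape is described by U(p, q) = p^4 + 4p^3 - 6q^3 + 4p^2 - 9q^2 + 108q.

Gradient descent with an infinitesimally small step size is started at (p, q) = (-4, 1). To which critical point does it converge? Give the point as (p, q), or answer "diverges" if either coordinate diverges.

U is separable, so gradient descent decouples: p follows -∂U/∂p, q follows -∂U/∂q.
∂U/∂p = 4p(p + 1)(p + 2); at p=-4 this is -96, so p increases.
∂U/∂q = -18(q - 2)(q + 3); at q=1 this is 72, so q decreases.
p converges to its nearest critical value -2 (a local min of the p-part); q converges to -3. The iterate converges to (-2, -3).

(-2, -3)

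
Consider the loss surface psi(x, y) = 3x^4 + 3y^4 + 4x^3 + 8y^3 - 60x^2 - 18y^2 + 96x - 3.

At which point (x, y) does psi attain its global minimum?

psi(x,y) separates as P(x) + Q(y) − 3, so its minimum is min P + min Q − 3.
P'(x) = 12(x - 2)(x - 1)(x + 4) vanishes at x ∈ {-4, 1, 2}; Q'(y) = 12y(y - 1)(y + 3) vanishes at y ∈ {-3, 0, 1}.
Local minima of P (where P''>0): P(-4)=-832, P(2)=32. Local minima of Q: Q(-3)=-135, Q(1)=-7.
So the global minimum of psi is P(-4) + Q(-3) − 3 = -832 − 135 − 3 = -970, attained at (-4, -3).

(-4, -3)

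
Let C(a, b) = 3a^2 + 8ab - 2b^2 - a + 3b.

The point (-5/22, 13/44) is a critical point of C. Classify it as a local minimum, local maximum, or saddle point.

The Hessian of C is constant: H = [[6, 8], [8, -4]].
det(H) = 6·(-4) − 8² = -88.
Since det(H) < 0, H is indefinite and the critical point is a saddle point.

saddle point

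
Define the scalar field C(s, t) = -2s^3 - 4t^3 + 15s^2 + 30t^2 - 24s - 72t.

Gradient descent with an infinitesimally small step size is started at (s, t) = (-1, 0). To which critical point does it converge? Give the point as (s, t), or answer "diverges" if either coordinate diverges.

(1, 2)

C is separable, so gradient descent decouples: s follows -∂C/∂s, t follows -∂C/∂t.
∂C/∂s = -6(s - 4)(s - 1); at s=-1 this is -60, so s increases.
∂C/∂t = -12(t - 3)(t - 2); at t=0 this is -72, so t increases.
s converges to its nearest critical value 1 (a local min of the s-part); t converges to 2. The iterate converges to (1, 2).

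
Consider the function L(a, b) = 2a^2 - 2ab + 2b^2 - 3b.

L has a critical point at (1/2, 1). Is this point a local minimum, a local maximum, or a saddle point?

local minimum

The Hessian of L is constant: H = [[4, -2], [-2, 4]].
det(H) = 4·4 − (-2)² = 12.
det(H) > 0 and tr(H) = 8 > 0, so H is positive definite and the point is a local minimum.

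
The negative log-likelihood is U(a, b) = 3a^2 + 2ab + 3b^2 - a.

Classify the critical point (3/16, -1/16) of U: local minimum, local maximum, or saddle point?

The Hessian of U is constant: H = [[6, 2], [2, 6]].
det(H) = 6·6 − 2² = 32.
det(H) > 0 and tr(H) = 12 > 0, so H is positive definite and the point is a local minimum.

local minimum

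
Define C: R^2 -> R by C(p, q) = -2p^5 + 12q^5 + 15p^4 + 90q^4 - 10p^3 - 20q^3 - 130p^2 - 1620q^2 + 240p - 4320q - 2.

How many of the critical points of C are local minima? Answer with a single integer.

C separates as a function of p plus a function of q, so ∇C=0 decouples.
∂C/∂p = -10(p - 4)(p - 3)(p - 1)(p + 2) = 0 at p ∈ {-2, 1, 3, 4}; ∂C/∂q = 60(q - 3)(q + 2)(q + 3)(q + 4) = 0 at q ∈ {-4, -3, -2, 3}.
The Hessian is diagonal: diag(C_pp, C_qq). Second derivatives: C_pp(-2)=900, C_pp(1)=-180, C_pp(3)=100, C_pp(4)=-180; C_qq(-4)=-840, C_qq(-3)=360, C_qq(-2)=-600, C_qq(3)=12600.
Local minima occur where both diagonal entries positive: (-2, -3), (-2, 3), (3, -3), (3, 3). Count: 4.

4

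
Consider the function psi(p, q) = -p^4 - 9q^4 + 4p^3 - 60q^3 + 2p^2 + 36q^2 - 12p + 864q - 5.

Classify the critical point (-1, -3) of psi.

The mixed partial ∂²psi/∂p∂q is 0, so the Hessian at any point is diag(psi_pp, psi_qq) = diag(4(-3p^2 + 6p + 1), 36(-3q^2 - 10q + 2)).
At (-1, -3): H = diag(-32, 180).
The eigenvalues have opposite signs, so H is indefinite: a saddle point.

saddle point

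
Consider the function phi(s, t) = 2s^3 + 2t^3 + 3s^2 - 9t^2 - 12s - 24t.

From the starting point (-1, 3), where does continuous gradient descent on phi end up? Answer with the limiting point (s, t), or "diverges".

phi is separable, so gradient descent decouples: s follows -∂phi/∂s, t follows -∂phi/∂t.
∂phi/∂s = 6(s - 1)(s + 2); at s=-1 this is -12, so s increases.
∂phi/∂t = 6(t - 4)(t + 1); at t=3 this is -24, so t increases.
s converges to its nearest critical value 1 (a local min of the s-part); t converges to 4. The iterate converges to (1, 4).

(1, 4)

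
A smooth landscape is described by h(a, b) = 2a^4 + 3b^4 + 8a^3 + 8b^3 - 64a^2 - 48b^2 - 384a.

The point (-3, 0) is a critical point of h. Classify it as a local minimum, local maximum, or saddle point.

local maximum

The mixed partial ∂²h/∂a∂b is 0, so the Hessian at any point is diag(h_aa, h_bb) = diag(8(3a^2 + 6a - 16), 12(3b^2 + 4b - 8)).
At (-3, 0): H = diag(-56, -96).
Both eigenvalues are negative, so H is negative definite: a local maximum.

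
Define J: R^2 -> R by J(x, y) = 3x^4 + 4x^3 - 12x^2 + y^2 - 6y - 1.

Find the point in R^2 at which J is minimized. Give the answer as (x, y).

J(x,y) separates as P(x) + Q(y) − 1, so its minimum is min P + min Q − 1.
P'(x) = 12x(x - 1)(x + 2) vanishes at x ∈ {-2, 0, 1}; Q'(y) = 2y - 6 vanishes at y ∈ {3}.
Local minima of P (where P''>0): P(-2)=-32, P(1)=-5. Local minima of Q: Q(3)=-9.
So the global minimum of J is P(-2) + Q(3) − 1 = -32 − 9 − 1 = -42, attained at (-2, 3).

(-2, 3)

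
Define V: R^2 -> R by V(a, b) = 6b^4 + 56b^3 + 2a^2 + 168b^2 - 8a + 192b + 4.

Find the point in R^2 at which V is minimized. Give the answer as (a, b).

(2, -4)

V(a,b) separates as P(a) + Q(b) + 4, so its minimum is min P + min Q + 4.
P'(a) = 4a - 8 vanishes at a ∈ {2}; Q'(b) = 24(b + 1)(b + 2)(b + 4) vanishes at b ∈ {-4, -2, -1}.
Local minima of P (where P''>0): P(2)=-8. Local minima of Q: Q(-4)=-128, Q(-1)=-74.
So the global minimum of V is P(2) + Q(-4) + 4 = -8 − 128 + 4 = -132, attained at (2, -4).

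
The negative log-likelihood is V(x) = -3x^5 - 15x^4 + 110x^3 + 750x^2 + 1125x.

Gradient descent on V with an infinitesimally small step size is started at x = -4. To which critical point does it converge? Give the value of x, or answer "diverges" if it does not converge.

-5

V'(x) = -15(x - 5)(x + 1)(x + 3)(x + 5), so V'(-4) = 405.
Gradient descent moves in the -V' direction, i.e. x is decreasing.
The nearest critical point in that direction is x = -5, where V'' = 1200 > 0 (a local minimum). The iterate converges there.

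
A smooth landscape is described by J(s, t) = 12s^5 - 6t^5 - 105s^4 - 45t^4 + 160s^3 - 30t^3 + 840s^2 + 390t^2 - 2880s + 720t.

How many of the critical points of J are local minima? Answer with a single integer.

4

J separates as a function of s plus a function of t, so ∇J=0 decouples.
∂J/∂s = 60(s - 4)(s - 3)(s - 2)(s + 2) = 0 at s ∈ {-2, 2, 3, 4}; ∂J/∂t = -30(t - 2)(t + 1)(t + 3)(t + 4) = 0 at t ∈ {-4, -3, -1, 2}.
The Hessian is diagonal: diag(J_ss, J_tt). Second derivatives: J_ss(-2)=-7200, J_ss(2)=480, J_ss(3)=-300, J_ss(4)=720; J_tt(-4)=540, J_tt(-3)=-300, J_tt(-1)=540, J_tt(2)=-2700.
Local minima occur where both diagonal entries positive: (2, -4), (2, -1), (4, -4), (4, -1). Count: 4.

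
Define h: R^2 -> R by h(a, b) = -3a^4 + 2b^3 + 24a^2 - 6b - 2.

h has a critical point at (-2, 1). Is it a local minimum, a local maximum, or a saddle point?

The mixed partial ∂²h/∂a∂b is 0, so the Hessian at any point is diag(h_aa, h_bb) = diag(12(-3a^2 + 4), 12b).
At (-2, 1): H = diag(-96, 12).
The eigenvalues have opposite signs, so H is indefinite: a saddle point.

saddle point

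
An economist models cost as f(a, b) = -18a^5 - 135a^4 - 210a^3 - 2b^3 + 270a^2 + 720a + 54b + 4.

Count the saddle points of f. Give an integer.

4

f separates as a function of a plus a function of b, so ∇f=0 decouples.
∂f/∂a = -90(a - 1)(a + 1)(a + 2)(a + 4) = 0 at a ∈ {-4, -2, -1, 1}; ∂f/∂b = -6(b - 3)(b + 3) = 0 at b ∈ {-3, 3}.
The Hessian is diagonal: diag(f_aa, f_bb). Second derivatives: f_aa(-4)=2700, f_aa(-2)=-540, f_aa(-1)=540, f_aa(1)=-2700; f_bb(-3)=36, f_bb(3)=-36.
Saddle points occur where the two diagonal entries have opposite signs: (-4, 3), (-2, -3), (-1, 3), (1, -3). Count: 4.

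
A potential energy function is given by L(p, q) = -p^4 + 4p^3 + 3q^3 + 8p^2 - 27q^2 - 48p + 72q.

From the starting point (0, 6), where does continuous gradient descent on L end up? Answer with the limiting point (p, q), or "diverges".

(2, 4)

L is separable, so gradient descent decouples: p follows -∂L/∂p, q follows -∂L/∂q.
∂L/∂p = -4(p - 3)(p - 2)(p + 2); at p=0 this is -48, so p increases.
∂L/∂q = 9(q - 4)(q - 2); at q=6 this is 72, so q decreases.
p converges to its nearest critical value 2 (a local min of the p-part); q converges to 4. The iterate converges to (2, 4).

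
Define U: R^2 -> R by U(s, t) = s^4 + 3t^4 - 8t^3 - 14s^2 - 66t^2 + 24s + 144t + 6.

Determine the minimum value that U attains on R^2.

U(s,t) separates as P(s) + Q(t) + 6, so its minimum is min P + min Q + 6.
P'(s) = 4(s - 2)(s - 1)(s + 3) vanishes at s ∈ {-3, 1, 2}; Q'(t) = 12(t - 4)(t - 1)(t + 3) vanishes at t ∈ {-3, 1, 4}.
Local minima of P (where P''>0): P(-3)=-117, P(2)=8. Local minima of Q: Q(-3)=-567, Q(4)=-224.
So the global minimum of U is P(-3) + Q(-3) + 6 = -117 − 567 + 6 = -678, attained at (-3, -3).

-678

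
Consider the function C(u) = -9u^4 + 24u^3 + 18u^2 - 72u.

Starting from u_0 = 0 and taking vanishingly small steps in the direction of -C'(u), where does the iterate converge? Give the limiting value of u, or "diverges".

C'(u) = -36(u - 2)(u - 1)(u + 1), so C'(0) = -72.
Gradient descent moves in the -C' direction, i.e. u is increasing.
The nearest critical point in that direction is u = 1, where C'' = 72 > 0 (a local minimum). The iterate converges there.

1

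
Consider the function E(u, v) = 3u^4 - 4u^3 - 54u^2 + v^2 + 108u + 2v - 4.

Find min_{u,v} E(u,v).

E(u,v) separates as P(u) + Q(v) − 4, so its minimum is min P + min Q − 4.
P'(u) = 12(u - 3)(u - 1)(u + 3) vanishes at u ∈ {-3, 1, 3}; Q'(v) = 2v + 2 vanishes at v ∈ {-1}.
Local minima of P (where P''>0): P(-3)=-459, P(3)=-27. Local minima of Q: Q(-1)=-1.
So the global minimum of E is P(-3) + Q(-1) − 4 = -459 − 1 − 4 = -464, attained at (-3, -1).

-464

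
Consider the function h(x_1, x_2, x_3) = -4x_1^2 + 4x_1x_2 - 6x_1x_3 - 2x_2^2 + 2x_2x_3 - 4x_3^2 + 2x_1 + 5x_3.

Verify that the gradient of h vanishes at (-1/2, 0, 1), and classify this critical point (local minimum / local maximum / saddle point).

local maximum

∇h = (-8x_1 + 4x_2 - 6x_3 + 2, 4x_1 - 4x_2 + 2x_3, -6x_1 + 2x_2 - 8x_3 + 5); substituting (-1/2, 0, 1) gives ∇h = (0, 0, 0), so (-1/2, 0, 1) is indeed a critical point.
The Hessian is constant: H = [[-8, 4, -6], [4, -4, 2], [-6, 2, -8]].
Leading principal minors: Δ₁ = -8, Δ₂ = 16, Δ₃ = -48.
The minors alternate sign starting negative (−, +, −), so H is negative definite: a local maximum.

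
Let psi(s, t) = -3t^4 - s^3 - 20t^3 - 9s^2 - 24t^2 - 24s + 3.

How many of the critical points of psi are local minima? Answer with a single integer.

1

psi separates as a function of s plus a function of t, so ∇psi=0 decouples.
∂psi/∂s = -3(s + 2)(s + 4) = 0 at s ∈ {-4, -2}; ∂psi/∂t = -12t(t + 1)(t + 4) = 0 at t ∈ {-4, -1, 0}.
The Hessian is diagonal: diag(psi_ss, psi_tt). Second derivatives: psi_ss(-4)=6, psi_ss(-2)=-6; psi_tt(-4)=-144, psi_tt(-1)=36, psi_tt(0)=-48.
Local minima occur where both diagonal entries positive: (-4, -1). Count: 1.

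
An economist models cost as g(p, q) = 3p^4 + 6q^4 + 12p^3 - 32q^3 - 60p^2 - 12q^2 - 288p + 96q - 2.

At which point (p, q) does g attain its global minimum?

g(p,q) separates as A(p) + B(q) − 2, so its minimum is min A + min B − 2.
A'(p) = 12(p - 3)(p + 2)(p + 4) vanishes at p ∈ {-4, -2, 3}; B'(q) = 24(q - 4)(q - 1)(q + 1) vanishes at q ∈ {-1, 1, 4}.
Local minima of A (where A''>0): A(-4)=192, A(3)=-837. Local minima of B: B(-1)=-70, B(4)=-320.
So the global minimum of g is A(3) + B(4) − 2 = -837 − 320 − 2 = -1159, attained at (3, 4).

(3, 4)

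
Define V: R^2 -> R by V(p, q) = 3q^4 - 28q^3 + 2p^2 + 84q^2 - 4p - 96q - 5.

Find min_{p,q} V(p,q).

V(p,q) separates as A(p) + B(q) − 5, so its minimum is min A + min B − 5.
A'(p) = 4p - 4 vanishes at p ∈ {1}; B'(q) = 12(q - 4)(q - 2)(q - 1) vanishes at q ∈ {1, 2, 4}.
Local minima of A (where A''>0): A(1)=-2. Local minima of B: B(1)=-37, B(4)=-64.
So the global minimum of V is A(1) + B(4) − 5 = -2 − 64 − 5 = -71, attained at (1, 4).

-71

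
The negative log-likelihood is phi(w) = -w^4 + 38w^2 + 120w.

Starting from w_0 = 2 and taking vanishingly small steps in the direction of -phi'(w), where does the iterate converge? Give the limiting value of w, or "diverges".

phi'(w) = -4(w - 5)(w + 2)(w + 3), so phi'(2) = 240.
Gradient descent moves in the -phi' direction, i.e. w is decreasing.
The nearest critical point in that direction is w = -2, where phi'' = 28 > 0 (a local minimum). The iterate converges there.

-2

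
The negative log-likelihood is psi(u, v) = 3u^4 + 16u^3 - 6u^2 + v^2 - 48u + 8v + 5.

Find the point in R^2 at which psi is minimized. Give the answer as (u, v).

(-4, -4)

psi(u,v) separates as P(u) + Q(v) + 5, so its minimum is min P + min Q + 5.
P'(u) = 12(u - 1)(u + 1)(u + 4) vanishes at u ∈ {-4, -1, 1}; Q'(v) = 2v + 8 vanishes at v ∈ {-4}.
Local minima of P (where P''>0): P(-4)=-160, P(1)=-35. Local minima of Q: Q(-4)=-16.
So the global minimum of psi is P(-4) + Q(-4) + 5 = -160 − 16 + 5 = -171, attained at (-4, -4).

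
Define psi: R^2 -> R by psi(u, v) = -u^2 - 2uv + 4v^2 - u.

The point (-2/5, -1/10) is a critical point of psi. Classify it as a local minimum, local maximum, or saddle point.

The Hessian of psi is constant: H = [[-2, -2], [-2, 8]].
det(H) = (-2)·8 − (-2)² = -20.
Since det(H) < 0, H is indefinite and the critical point is a saddle point.

saddle point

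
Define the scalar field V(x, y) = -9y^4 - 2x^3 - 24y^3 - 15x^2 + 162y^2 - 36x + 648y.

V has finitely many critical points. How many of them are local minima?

1

V separates as a function of x plus a function of y, so ∇V=0 decouples.
∂V/∂x = -6(x + 2)(x + 3) = 0 at x ∈ {-3, -2}; ∂V/∂y = -36(y - 3)(y + 2)(y + 3) = 0 at y ∈ {-3, -2, 3}.
The Hessian is diagonal: diag(V_xx, V_yy). Second derivatives: V_xx(-3)=6, V_xx(-2)=-6; V_yy(-3)=-216, V_yy(-2)=180, V_yy(3)=-1080.
Local minima occur where both diagonal entries positive: (-3, -2). Count: 1.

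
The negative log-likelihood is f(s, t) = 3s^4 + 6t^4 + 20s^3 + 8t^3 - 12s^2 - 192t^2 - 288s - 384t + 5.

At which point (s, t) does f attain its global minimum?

f(s,t) separates as P(s) + Q(t) + 5, so its minimum is min P + min Q + 5.
P'(s) = 12(s - 2)(s + 3)(s + 4) vanishes at s ∈ {-4, -3, 2}; Q'(t) = 24(t - 4)(t + 1)(t + 4) vanishes at t ∈ {-4, -1, 4}.
Local minima of P (where P''>0): P(-4)=448, P(2)=-416. Local minima of Q: Q(-4)=-512, Q(4)=-2560.
So the global minimum of f is P(2) + Q(4) + 5 = -416 − 2560 + 5 = -2971, attained at (2, 4).

(2, 4)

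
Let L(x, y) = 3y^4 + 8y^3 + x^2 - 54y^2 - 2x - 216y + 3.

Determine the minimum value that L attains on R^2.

-673

L(x,y) separates as P(x) + Q(y) + 3, so its minimum is min P + min Q + 3.
P'(x) = 2x - 2 vanishes at x ∈ {1}; Q'(y) = 12(y - 3)(y + 2)(y + 3) vanishes at y ∈ {-3, -2, 3}.
Local minima of P (where P''>0): P(1)=-1. Local minima of Q: Q(-3)=189, Q(3)=-675.
So the global minimum of L is P(1) + Q(3) + 3 = -1 − 675 + 3 = -673, attained at (1, 3).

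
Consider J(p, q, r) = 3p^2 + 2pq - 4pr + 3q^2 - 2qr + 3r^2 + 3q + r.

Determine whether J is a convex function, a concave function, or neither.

J is quadratic, so its Hessian is the constant matrix H = [[6, 2, -4], [2, 6, -2], [-4, -2, 6]].
Leading principal minors: 6, 32, 104.
All positive ⇒ H ≻ 0 ⇒ convex.

convex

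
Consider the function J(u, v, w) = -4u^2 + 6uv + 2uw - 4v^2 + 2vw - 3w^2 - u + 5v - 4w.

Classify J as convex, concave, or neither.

concave

J is quadratic, so its Hessian is the constant matrix H = [[-8, 6, 2], [6, -8, 2], [2, 2, -6]].
Leading principal minors: -8, 28, -56.
Signs alternate −, +, − ⇒ H ≺ 0 ⇒ concave.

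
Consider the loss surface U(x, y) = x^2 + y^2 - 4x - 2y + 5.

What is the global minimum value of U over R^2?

U(x,y) separates as P(x) + Q(y) + 5, so its minimum is min P + min Q + 5.
P'(x) = 2x - 4 vanishes at x ∈ {2}; Q'(y) = 2y - 2 vanishes at y ∈ {1}.
Local minima of P (where P''>0): P(2)=-4. Local minima of Q: Q(1)=-1.
So the global minimum of U is P(2) + Q(1) + 5 = -4 − 1 + 5 = 0, attained at (2, 1).

0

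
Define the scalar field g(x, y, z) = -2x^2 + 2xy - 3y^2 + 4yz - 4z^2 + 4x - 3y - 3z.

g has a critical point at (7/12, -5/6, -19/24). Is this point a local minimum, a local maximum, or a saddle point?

The Hessian is constant: H = [[-4, 2, 0], [2, -6, 4], [0, 4, -8]].
Leading principal minors: Δ₁ = -4, Δ₂ = 20, Δ₃ = -96.
The minors alternate sign starting negative (−, +, −), so H is negative definite: a local maximum.

local maximum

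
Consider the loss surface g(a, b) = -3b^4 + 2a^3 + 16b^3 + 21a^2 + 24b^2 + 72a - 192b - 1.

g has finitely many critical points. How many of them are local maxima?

g separates as a function of a plus a function of b, so ∇g=0 decouples.
∂g/∂a = 6(a + 3)(a + 4) = 0 at a ∈ {-4, -3}; ∂g/∂b = -12(b - 4)(b - 2)(b + 2) = 0 at b ∈ {-2, 2, 4}.
The Hessian is diagonal: diag(g_aa, g_bb). Second derivatives: g_aa(-4)=-6, g_aa(-3)=6; g_bb(-2)=-288, g_bb(2)=96, g_bb(4)=-144.
Local maxima occur where both diagonal entries negative: (-4, -2), (-4, 4). Count: 2.

2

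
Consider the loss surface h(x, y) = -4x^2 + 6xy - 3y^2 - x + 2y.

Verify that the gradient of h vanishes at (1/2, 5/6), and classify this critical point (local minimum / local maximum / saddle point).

∇h = (-8x + 6y - 1, 6x - 6y + 2); substituting (1/2, 5/6) gives ∇h = (0, 0), so (1/2, 5/6) is indeed a critical point.
The Hessian of h is constant: H = [[-8, 6], [6, -6]].
det(H) = (-8)·(-6) − 6² = 12.
det(H) > 0 and tr(H) = -14 < 0, so H is negative definite and the point is a local maximum.

local maximum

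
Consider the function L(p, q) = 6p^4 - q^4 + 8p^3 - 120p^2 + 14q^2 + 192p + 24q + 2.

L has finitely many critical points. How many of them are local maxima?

2

L separates as a function of p plus a function of q, so ∇L=0 decouples.
∂L/∂p = 24(p - 2)(p - 1)(p + 4) = 0 at p ∈ {-4, 1, 2}; ∂L/∂q = -4(q - 3)(q + 1)(q + 2) = 0 at q ∈ {-2, -1, 3}.
The Hessian is diagonal: diag(L_pp, L_qq). Second derivatives: L_pp(-4)=720, L_pp(1)=-120, L_pp(2)=144; L_qq(-2)=-20, L_qq(-1)=16, L_qq(3)=-80.
Local maxima occur where both diagonal entries negative: (1, -2), (1, 3). Count: 2.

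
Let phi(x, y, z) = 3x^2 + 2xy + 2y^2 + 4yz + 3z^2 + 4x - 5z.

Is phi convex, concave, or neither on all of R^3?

phi is quadratic, so its Hessian is the constant matrix H = [[6, 2, 0], [2, 4, 4], [0, 4, 6]].
Leading principal minors: 6, 20, 24.
All positive ⇒ H ≻ 0 ⇒ convex.

convex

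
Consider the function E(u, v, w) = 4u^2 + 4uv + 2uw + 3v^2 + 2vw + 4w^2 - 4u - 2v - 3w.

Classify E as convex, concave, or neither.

E is quadratic, so its Hessian is the constant matrix H = [[8, 4, 2], [4, 6, 2], [2, 2, 8]].
Leading principal minors: 8, 32, 232.
All positive ⇒ H ≻ 0 ⇒ convex.

convex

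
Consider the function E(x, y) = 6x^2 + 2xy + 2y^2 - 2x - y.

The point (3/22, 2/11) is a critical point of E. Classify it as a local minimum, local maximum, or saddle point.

The Hessian of E is constant: H = [[12, 2], [2, 4]].
det(H) = 12·4 − 2² = 44.
det(H) > 0 and tr(H) = 16 > 0, so H is positive definite and the point is a local minimum.

local minimum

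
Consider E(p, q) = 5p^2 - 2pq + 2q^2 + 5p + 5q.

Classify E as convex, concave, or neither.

E is quadratic, so its Hessian is the constant matrix H = [[10, -2], [-2, 4]].
det(H) = 36, tr(H) = 14.
det(H) > 0 and tr(H) > 0, so H is positive definite everywhere: convex.

convex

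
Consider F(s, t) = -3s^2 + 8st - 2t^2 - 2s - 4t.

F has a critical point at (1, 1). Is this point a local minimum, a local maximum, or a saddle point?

The Hessian of F is constant: H = [[-6, 8], [8, -4]].
det(H) = (-6)·(-4) − 8² = -40.
Since det(H) < 0, H is indefinite and the critical point is a saddle point.

saddle point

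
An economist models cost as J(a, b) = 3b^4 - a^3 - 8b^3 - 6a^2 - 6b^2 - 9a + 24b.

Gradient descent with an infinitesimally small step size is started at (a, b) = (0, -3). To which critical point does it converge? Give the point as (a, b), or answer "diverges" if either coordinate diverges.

J is separable, so gradient descent decouples: a follows -∂J/∂a, b follows -∂J/∂b.
∂J/∂a = -3(a + 1)(a + 3); at a=0 this is -9, so a increases.
∂J/∂b = 12(b - 2)(b - 1)(b + 1); at b=-3 this is -480, so b increases.
The a-coordinate has no critical point in that direction and runs off to infinity.

diverges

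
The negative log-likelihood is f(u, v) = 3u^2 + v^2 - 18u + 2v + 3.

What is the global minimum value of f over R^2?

f(u,v) separates as P(u) + Q(v) + 3, so its minimum is min P + min Q + 3.
P'(u) = 6u - 18 vanishes at u ∈ {3}; Q'(v) = 2v + 2 vanishes at v ∈ {-1}.
Local minima of P (where P''>0): P(3)=-27. Local minima of Q: Q(-1)=-1.
So the global minimum of f is P(3) + Q(-1) + 3 = -27 − 1 + 3 = -25, attained at (3, -1).

-25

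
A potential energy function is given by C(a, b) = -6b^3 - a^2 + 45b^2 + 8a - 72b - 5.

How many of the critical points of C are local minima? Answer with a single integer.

0

C separates as a function of a plus a function of b, so ∇C=0 decouples.
∂C/∂a = -2(a - 4) = 0 at a ∈ {4}; ∂C/∂b = -18(b - 4)(b - 1) = 0 at b ∈ {1, 4}.
The Hessian is diagonal: diag(C_aa, C_bb). Second derivatives: C_aa(4)=-2; C_bb(1)=54, C_bb(4)=-54.
Local minima occur where both diagonal entries positive: none. Count: 0.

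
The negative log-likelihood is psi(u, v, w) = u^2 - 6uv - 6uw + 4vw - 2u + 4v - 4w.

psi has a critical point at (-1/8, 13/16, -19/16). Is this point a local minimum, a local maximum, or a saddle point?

The Hessian is constant: H = [[2, -6, -6], [-6, 0, 4], [-6, 4, 0]].
Leading principal minors: Δ₁ = 2, Δ₂ = -36, Δ₃ = 256.
The minors fit neither the all-positive nor the alternating-sign pattern, so H is indefinite: a saddle point.

saddle point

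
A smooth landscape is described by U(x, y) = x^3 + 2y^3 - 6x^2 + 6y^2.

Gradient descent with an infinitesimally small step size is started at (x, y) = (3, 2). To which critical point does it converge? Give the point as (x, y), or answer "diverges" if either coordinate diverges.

U is separable, so gradient descent decouples: x follows -∂U/∂x, y follows -∂U/∂y.
∂U/∂x = 3x(x - 4); at x=3 this is -9, so x increases.
∂U/∂y = 6y(y + 2); at y=2 this is 48, so y decreases.
x converges to its nearest critical value 4 (a local min of the x-part); y converges to 0. The iterate converges to (4, 0).

(4, 0)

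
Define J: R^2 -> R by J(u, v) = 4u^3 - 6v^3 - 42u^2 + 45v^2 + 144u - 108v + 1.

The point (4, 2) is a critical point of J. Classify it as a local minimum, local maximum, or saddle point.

The mixed partial ∂²J/∂u∂v is 0, so the Hessian at any point is diag(J_uu, J_vv) = diag(12(2u - 7), 18(-2v + 5)).
At (4, 2): H = diag(12, 18).
Both eigenvalues are positive, so H is positive definite: a local minimum.

local minimum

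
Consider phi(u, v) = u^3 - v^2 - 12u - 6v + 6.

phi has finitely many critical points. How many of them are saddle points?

1

phi separates as a function of u plus a function of v, so ∇phi=0 decouples.
∂phi/∂u = 3(u - 2)(u + 2) = 0 at u ∈ {-2, 2}; ∂phi/∂v = -2(v + 3) = 0 at v ∈ {-3}.
The Hessian is diagonal: diag(phi_uu, phi_vv). Second derivatives: phi_uu(-2)=-12, phi_uu(2)=12; phi_vv(-3)=-2.
Saddle points occur where the two diagonal entries have opposite signs: (2, -3). Count: 1.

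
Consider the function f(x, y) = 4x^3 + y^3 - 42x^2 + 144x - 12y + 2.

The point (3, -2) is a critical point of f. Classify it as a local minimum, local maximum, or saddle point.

The mixed partial ∂²f/∂x∂y is 0, so the Hessian at any point is diag(f_xx, f_yy) = diag(12(2x - 7), 6y).
At (3, -2): H = diag(-12, -12).
Both eigenvalues are negative, so H is negative definite: a local maximum.

local maximum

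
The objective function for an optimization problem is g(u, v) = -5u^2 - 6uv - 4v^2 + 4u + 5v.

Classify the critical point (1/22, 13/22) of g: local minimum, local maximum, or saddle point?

The Hessian of g is constant: H = [[-10, -6], [-6, -8]].
det(H) = (-10)·(-8) − (-6)² = 44.
det(H) > 0 and tr(H) = -18 < 0, so H is negative definite and the point is a local maximum.

local maximum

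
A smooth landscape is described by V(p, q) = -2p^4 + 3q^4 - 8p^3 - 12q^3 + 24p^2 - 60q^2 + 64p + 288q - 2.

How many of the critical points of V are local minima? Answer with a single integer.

2

V separates as a function of p plus a function of q, so ∇V=0 decouples.
∂V/∂p = -8(p - 2)(p + 1)(p + 4) = 0 at p ∈ {-4, -1, 2}; ∂V/∂q = 12(q - 4)(q - 2)(q + 3) = 0 at q ∈ {-3, 2, 4}.
The Hessian is diagonal: diag(V_pp, V_qq). Second derivatives: V_pp(-4)=-144, V_pp(-1)=72, V_pp(2)=-144; V_qq(-3)=420, V_qq(2)=-120, V_qq(4)=168.
Local minima occur where both diagonal entries positive: (-1, -3), (-1, 4). Count: 2.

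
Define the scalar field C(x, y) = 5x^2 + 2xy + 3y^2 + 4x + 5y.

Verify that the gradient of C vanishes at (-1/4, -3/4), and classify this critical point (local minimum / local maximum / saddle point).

local minimum

∇C = (10x + 2y + 4, 2x + 6y + 5); substituting (-1/4, -3/4) gives ∇C = (0, 0), so (-1/4, -3/4) is indeed a critical point.
The Hessian of C is constant: H = [[10, 2], [2, 6]].
det(H) = 10·6 − 2² = 56.
det(H) > 0 and tr(H) = 16 > 0, so H is positive definite and the point is a local minimum.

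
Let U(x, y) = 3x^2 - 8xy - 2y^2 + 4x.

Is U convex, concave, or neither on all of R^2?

U is quadratic, so its Hessian is the constant matrix H = [[6, -8], [-8, -4]].
det(H) = -88, tr(H) = 2.
det(H) < 0, so H is indefinite: neither convex nor concave.

neither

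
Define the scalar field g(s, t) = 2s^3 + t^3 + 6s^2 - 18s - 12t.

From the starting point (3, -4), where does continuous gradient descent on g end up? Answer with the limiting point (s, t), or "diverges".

g is separable, so gradient descent decouples: s follows -∂g/∂s, t follows -∂g/∂t.
∂g/∂s = 6(s - 1)(s + 3); at s=3 this is 72, so s decreases.
∂g/∂t = 3(t - 2)(t + 2); at t=-4 this is 36, so t decreases.
The t-coordinate has no critical point in that direction and runs off to infinity.

diverges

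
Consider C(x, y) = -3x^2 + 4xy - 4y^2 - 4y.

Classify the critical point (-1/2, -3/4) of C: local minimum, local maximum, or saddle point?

local maximum

The Hessian of C is constant: H = [[-6, 4], [4, -8]].
det(H) = (-6)·(-8) − 4² = 32.
det(H) > 0 and tr(H) = -14 < 0, so H is negative definite and the point is a local maximum.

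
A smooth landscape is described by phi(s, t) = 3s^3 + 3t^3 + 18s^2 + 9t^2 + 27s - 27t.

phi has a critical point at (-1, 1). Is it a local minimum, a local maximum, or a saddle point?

local minimum

The mixed partial ∂²phi/∂s∂t is 0, so the Hessian at any point is diag(phi_ss, phi_tt) = diag(18(s + 2), 18(t + 1)).
At (-1, 1): H = diag(18, 36).
Both eigenvalues are positive, so H is positive definite: a local minimum.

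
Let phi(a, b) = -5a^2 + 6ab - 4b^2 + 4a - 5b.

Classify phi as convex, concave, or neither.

phi is quadratic, so its Hessian is the constant matrix H = [[-10, 6], [6, -8]].
det(H) = 44, tr(H) = -18.
det(H) > 0 and tr(H) < 0, so H is negative definite everywhere: concave.

concave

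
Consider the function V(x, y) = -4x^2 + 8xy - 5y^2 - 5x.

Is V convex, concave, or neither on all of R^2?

V is quadratic, so its Hessian is the constant matrix H = [[-8, 8], [8, -10]].
det(H) = 16, tr(H) = -18.
det(H) > 0 and tr(H) < 0, so H is negative definite everywhere: concave.

concave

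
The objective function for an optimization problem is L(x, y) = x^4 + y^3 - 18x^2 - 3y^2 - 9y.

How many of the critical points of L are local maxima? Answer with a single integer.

1

L separates as a function of x plus a function of y, so ∇L=0 decouples.
∂L/∂x = 4x(x - 3)(x + 3) = 0 at x ∈ {-3, 0, 3}; ∂L/∂y = 3(y - 3)(y + 1) = 0 at y ∈ {-1, 3}.
The Hessian is diagonal: diag(L_xx, L_yy). Second derivatives: L_xx(-3)=72, L_xx(0)=-36, L_xx(3)=72; L_yy(-1)=-12, L_yy(3)=12.
Local maxima occur where both diagonal entries negative: (0, -1). Count: 1.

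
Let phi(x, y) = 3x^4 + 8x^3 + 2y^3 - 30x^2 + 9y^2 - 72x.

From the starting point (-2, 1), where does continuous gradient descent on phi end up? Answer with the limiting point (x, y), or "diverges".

(-3, 0)

phi is separable, so gradient descent decouples: x follows -∂phi/∂x, y follows -∂phi/∂y.
∂phi/∂x = 12(x - 2)(x + 1)(x + 3); at x=-2 this is 48, so x decreases.
∂phi/∂y = 6y(y + 3); at y=1 this is 24, so y decreases.
x converges to its nearest critical value -3 (a local min of the x-part); y converges to 0. The iterate converges to (-3, 0).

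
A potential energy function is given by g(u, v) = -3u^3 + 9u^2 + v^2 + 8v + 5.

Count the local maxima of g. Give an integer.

0

g separates as a function of u plus a function of v, so ∇g=0 decouples.
∂g/∂u = -9u(u - 2) = 0 at u ∈ {0, 2}; ∂g/∂v = 2(v + 4) = 0 at v ∈ {-4}.
The Hessian is diagonal: diag(g_uu, g_vv). Second derivatives: g_uu(0)=18, g_uu(2)=-18; g_vv(-4)=2.
Local maxima occur where both diagonal entries negative: none. Count: 0.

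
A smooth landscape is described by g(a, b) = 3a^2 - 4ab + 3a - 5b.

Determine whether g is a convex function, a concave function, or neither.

neither

g is quadratic, so its Hessian is the constant matrix H = [[6, -4], [-4, 0]].
det(H) = -16, tr(H) = 6.
det(H) < 0, so H is indefinite: neither convex nor concave.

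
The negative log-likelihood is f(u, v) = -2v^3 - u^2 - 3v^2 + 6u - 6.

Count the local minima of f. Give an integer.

0

f separates as a function of u plus a function of v, so ∇f=0 decouples.
∂f/∂u = -2(u - 3) = 0 at u ∈ {3}; ∂f/∂v = -6v(v + 1) = 0 at v ∈ {-1, 0}.
The Hessian is diagonal: diag(f_uu, f_vv). Second derivatives: f_uu(3)=-2; f_vv(-1)=6, f_vv(0)=-6.
Local minima occur where both diagonal entries positive: none. Count: 0.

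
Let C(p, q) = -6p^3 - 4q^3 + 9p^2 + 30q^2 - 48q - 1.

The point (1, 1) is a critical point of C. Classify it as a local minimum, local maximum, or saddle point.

The mixed partial ∂²C/∂p∂q is 0, so the Hessian at any point is diag(C_pp, C_qq) = diag(18(-2p + 1), 12(-2q + 5)).
At (1, 1): H = diag(-18, 36).
The eigenvalues have opposite signs, so H is indefinite: a saddle point.

saddle point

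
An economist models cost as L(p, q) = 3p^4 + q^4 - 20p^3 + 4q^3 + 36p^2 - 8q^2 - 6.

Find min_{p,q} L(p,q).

L(p,q) separates as A(p) + B(q) − 6, so its minimum is min A + min B − 6.
A'(p) = 12p(p - 3)(p - 2) vanishes at p ∈ {0, 2, 3}; B'(q) = 4q(q - 1)(q + 4) vanishes at q ∈ {-4, 0, 1}.
Local minima of A (where A''>0): A(0)=0, A(3)=27. Local minima of B: B(-4)=-128, B(1)=-3.
So the global minimum of L is A(0) + B(-4) − 6 = 0 − 128 − 6 = -134, attained at (0, -4).

-134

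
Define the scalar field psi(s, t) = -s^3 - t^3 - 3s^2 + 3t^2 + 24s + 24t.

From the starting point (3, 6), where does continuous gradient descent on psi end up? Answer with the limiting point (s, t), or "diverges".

psi is separable, so gradient descent decouples: s follows -∂psi/∂s, t follows -∂psi/∂t.
∂psi/∂s = -3(s - 2)(s + 4); at s=3 this is -21, so s increases.
∂psi/∂t = -3(t - 4)(t + 2); at t=6 this is -48, so t increases.
The s-coordinate has no critical point in that direction and runs off to infinity.

diverges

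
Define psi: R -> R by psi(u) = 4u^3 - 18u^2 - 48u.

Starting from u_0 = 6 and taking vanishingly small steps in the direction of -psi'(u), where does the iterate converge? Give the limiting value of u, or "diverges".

psi'(u) = 12(u - 4)(u + 1), so psi'(6) = 168.
Gradient descent moves in the -psi' direction, i.e. u is decreasing.
The nearest critical point in that direction is u = 4, where psi'' = 60 > 0 (a local minimum). The iterate converges there.

4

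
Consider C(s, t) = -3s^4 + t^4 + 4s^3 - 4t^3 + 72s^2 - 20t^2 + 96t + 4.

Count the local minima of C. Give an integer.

2

C separates as a function of s plus a function of t, so ∇C=0 decouples.
∂C/∂s = -12s(s - 4)(s + 3) = 0 at s ∈ {-3, 0, 4}; ∂C/∂t = 4(t - 4)(t - 2)(t + 3) = 0 at t ∈ {-3, 2, 4}.
The Hessian is diagonal: diag(C_ss, C_tt). Second derivatives: C_ss(-3)=-252, C_ss(0)=144, C_ss(4)=-336; C_tt(-3)=140, C_tt(2)=-40, C_tt(4)=56.
Local minima occur where both diagonal entries positive: (0, -3), (0, 4). Count: 2.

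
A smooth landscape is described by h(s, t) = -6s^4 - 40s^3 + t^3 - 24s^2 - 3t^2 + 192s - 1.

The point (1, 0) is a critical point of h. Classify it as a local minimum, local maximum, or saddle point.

The mixed partial ∂²h/∂s∂t is 0, so the Hessian at any point is diag(h_ss, h_tt) = diag(-24(3s^2 + 10s + 2), 6(t - 1)).
At (1, 0): H = diag(-360, -6).
Both eigenvalues are negative, so H is negative definite: a local maximum.

local maximum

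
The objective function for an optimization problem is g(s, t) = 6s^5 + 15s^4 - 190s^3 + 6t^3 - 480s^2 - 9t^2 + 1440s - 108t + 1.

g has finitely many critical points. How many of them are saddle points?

4

g separates as a function of s plus a function of t, so ∇g=0 decouples.
∂g/∂s = 30(s - 4)(s - 1)(s + 3)(s + 4) = 0 at s ∈ {-4, -3, 1, 4}; ∂g/∂t = 18(t - 3)(t + 2) = 0 at t ∈ {-2, 3}.
The Hessian is diagonal: diag(g_ss, g_tt). Second derivatives: g_ss(-4)=-1200, g_ss(-3)=840, g_ss(1)=-1800, g_ss(4)=5040; g_tt(-2)=-90, g_tt(3)=90.
Saddle points occur where the two diagonal entries have opposite signs: (-4, 3), (-3, -2), (1, 3), (4, -2). Count: 4.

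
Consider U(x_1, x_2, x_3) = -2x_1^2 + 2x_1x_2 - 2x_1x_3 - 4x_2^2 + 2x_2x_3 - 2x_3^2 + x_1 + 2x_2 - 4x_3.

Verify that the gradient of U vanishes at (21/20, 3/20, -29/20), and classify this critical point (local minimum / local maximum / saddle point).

local maximum

∇U = (-4x_1 + 2x_2 - 2x_3 + 1, 2x_1 - 8x_2 + 2x_3 + 2, -2x_1 + 2x_2 - 4x_3 - 4); substituting (21/20, 3/20, -29/20) gives ∇U = (0, 0, 0), so (21/20, 3/20, -29/20) is indeed a critical point.
The Hessian is constant: H = [[-4, 2, -2], [2, -8, 2], [-2, 2, -4]].
Leading principal minors: Δ₁ = -4, Δ₂ = 28, Δ₃ = -80.
The minors alternate sign starting negative (−, +, −), so H is negative definite: a local maximum.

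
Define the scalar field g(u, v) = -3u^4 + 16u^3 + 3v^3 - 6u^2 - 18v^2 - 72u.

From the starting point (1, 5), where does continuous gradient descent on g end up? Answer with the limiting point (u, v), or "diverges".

(2, 4)

g is separable, so gradient descent decouples: u follows -∂g/∂u, v follows -∂g/∂v.
∂g/∂u = -12(u - 3)(u - 2)(u + 1); at u=1 this is -48, so u increases.
∂g/∂v = 9v(v - 4); at v=5 this is 45, so v decreases.
u converges to its nearest critical value 2 (a local min of the u-part); v converges to 4. The iterate converges to (2, 4).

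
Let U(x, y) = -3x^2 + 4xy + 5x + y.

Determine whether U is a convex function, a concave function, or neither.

neither

U is quadratic, so its Hessian is the constant matrix H = [[-6, 4], [4, 0]].
det(H) = -16, tr(H) = -6.
det(H) < 0, so H is indefinite: neither convex nor concave.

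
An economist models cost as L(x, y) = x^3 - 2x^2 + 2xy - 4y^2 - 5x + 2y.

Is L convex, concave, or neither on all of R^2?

neither

The term x^3 is cubic, so the Hessian is not constant.
∂²L/∂x² = 6x - 4, which takes both signs as x varies (negative for sufficiently negative x). A diagonal entry of the Hessian changing sign means the Hessian is neither positive- nor negative-semidefinite on all of R^2.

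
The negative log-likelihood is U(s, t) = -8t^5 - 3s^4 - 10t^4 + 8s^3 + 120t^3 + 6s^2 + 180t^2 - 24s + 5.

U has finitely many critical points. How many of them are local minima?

2

U separates as a function of s plus a function of t, so ∇U=0 decouples.
∂U/∂s = -12(s - 2)(s - 1)(s + 1) = 0 at s ∈ {-1, 1, 2}; ∂U/∂t = -40t(t - 3)(t + 1)(t + 3) = 0 at t ∈ {-3, -1, 0, 3}.
The Hessian is diagonal: diag(U_ss, U_tt). Second derivatives: U_ss(-1)=-72, U_ss(1)=24, U_ss(2)=-36; U_tt(-3)=1440, U_tt(-1)=-320, U_tt(0)=360, U_tt(3)=-2880.
Local minima occur where both diagonal entries positive: (1, -3), (1, 0). Count: 2.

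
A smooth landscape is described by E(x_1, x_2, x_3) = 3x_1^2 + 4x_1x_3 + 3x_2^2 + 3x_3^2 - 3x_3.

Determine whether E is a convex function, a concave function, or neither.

convex

E is quadratic, so its Hessian is the constant matrix H = [[6, 0, 4], [0, 6, 0], [4, 0, 6]].
Leading principal minors: 6, 36, 120.
All positive ⇒ H ≻ 0 ⇒ convex.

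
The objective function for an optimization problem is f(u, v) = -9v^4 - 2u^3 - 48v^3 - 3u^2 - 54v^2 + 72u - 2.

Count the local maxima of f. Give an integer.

f separates as a function of u plus a function of v, so ∇f=0 decouples.
∂f/∂u = -6(u - 3)(u + 4) = 0 at u ∈ {-4, 3}; ∂f/∂v = -36v(v + 1)(v + 3) = 0 at v ∈ {-3, -1, 0}.
The Hessian is diagonal: diag(f_uu, f_vv). Second derivatives: f_uu(-4)=42, f_uu(3)=-42; f_vv(-3)=-216, f_vv(-1)=72, f_vv(0)=-108.
Local maxima occur where both diagonal entries negative: (3, -3), (3, 0). Count: 2.

2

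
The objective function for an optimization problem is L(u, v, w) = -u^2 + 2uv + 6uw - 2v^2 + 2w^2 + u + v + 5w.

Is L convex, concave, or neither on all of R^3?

neither

L is quadratic, so its Hessian is the constant matrix H = [[-2, 2, 6], [2, -4, 0], [6, 0, 4]].
Leading principal minors: -2, 4, 160.
Neither pattern holds ⇒ H is indefinite ⇒ neither convex nor concave.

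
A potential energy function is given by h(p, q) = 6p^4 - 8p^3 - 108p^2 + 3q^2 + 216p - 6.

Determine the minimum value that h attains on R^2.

-924

h(p,q) separates as A(p) + B(q) − 6, so its minimum is min A + min B − 6.
A'(p) = 24(p - 3)(p - 1)(p + 3) vanishes at p ∈ {-3, 1, 3}; B'(q) = 6q vanishes at q ∈ {0}.
Local minima of A (where A''>0): A(-3)=-918, A(3)=-54. Local minima of B: B(0)=0.
So the global minimum of h is A(-3) + B(0) − 6 = -918 + 0 − 6 = -924, attained at (-3, 0).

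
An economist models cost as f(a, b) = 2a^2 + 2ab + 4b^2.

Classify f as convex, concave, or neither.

f is quadratic, so its Hessian is the constant matrix H = [[4, 2], [2, 8]].
det(H) = 28, tr(H) = 12.
det(H) > 0 and tr(H) > 0, so H is positive definite everywhere: convex.

convex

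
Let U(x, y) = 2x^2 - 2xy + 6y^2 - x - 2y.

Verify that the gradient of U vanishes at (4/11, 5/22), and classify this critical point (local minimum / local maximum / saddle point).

local minimum

∇U = (4x - 2y - 1, -2x + 12y - 2); substituting (4/11, 5/22) gives ∇U = (0, 0), so (4/11, 5/22) is indeed a critical point.
The Hessian of U is constant: H = [[4, -2], [-2, 12]].
det(H) = 4·12 − (-2)² = 44.
det(H) > 0 and tr(H) = 16 > 0, so H is positive definite and the point is a local minimum.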